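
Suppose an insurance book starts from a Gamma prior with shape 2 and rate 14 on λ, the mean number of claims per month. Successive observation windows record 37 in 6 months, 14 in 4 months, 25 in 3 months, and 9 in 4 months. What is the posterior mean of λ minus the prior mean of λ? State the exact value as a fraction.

578/217

Total count: 37 + 14 + 25 + 9 = 85.
Total exposure: 6 + 4 + 3 + 4 = 17 months.
Gamma(α, β) with Poisson data over total exposure Σt gives posterior Gamma(α+Σx, β+Σt) = Gamma(87, 31).
Posterior mean = 87/31 = 87/31; prior mean = 2/14 = 1/7. Difference = 87/31 − 1/7 = 578/217.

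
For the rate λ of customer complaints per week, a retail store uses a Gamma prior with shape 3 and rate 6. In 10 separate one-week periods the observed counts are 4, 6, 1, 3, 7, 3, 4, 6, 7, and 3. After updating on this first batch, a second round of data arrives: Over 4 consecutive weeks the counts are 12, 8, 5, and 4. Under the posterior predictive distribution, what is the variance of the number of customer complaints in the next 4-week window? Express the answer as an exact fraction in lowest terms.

Total count: 4 + 6 + 1 + 3 + 7 + 3 + 4 + 6 + 7 + 3 = 44.
Total exposure: 10 weeks.
After the first batch: Gamma(3 + 44, 6 + 10) = Gamma(47, 16).
Total count: 12 + 8 + 5 + 4 = 29.
Total exposure: 4 weeks.
After the second batch: Gamma(47 + 29, 16 + 4) = Gamma(76, 20).
The posterior predictive for a window of length T is Negative Binomial with variance T·α'·(β'+T)/β'² = 4·76·24/400 = 456/25.

456/25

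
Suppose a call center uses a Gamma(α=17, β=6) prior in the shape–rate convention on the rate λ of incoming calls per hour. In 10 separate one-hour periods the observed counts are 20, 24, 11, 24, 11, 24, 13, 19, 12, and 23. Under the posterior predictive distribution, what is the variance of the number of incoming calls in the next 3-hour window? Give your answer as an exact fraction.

Total count: 20 + 24 + 11 + 24 + 11 + 24 + 13 + 19 + 12 + 23 = 181.
Total exposure: 10 hours.
Conjugate update: add total count to the shape and total exposure to the rate, giving Gamma(198, 16).
The posterior predictive for a window of length T is Negative Binomial with variance T·α'·(β'+T)/β'² = 3·198·19/256 = 5643/128.

5643/128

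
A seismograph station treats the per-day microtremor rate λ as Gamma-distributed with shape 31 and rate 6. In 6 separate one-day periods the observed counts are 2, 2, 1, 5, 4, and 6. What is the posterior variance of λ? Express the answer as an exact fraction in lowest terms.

17/48

Total count: 2 + 2 + 1 + 5 + 4 + 6 = 20.
Total exposure: 6 days.
The Gamma prior is conjugate for the Poisson rate, so λ | data ~ Gamma(31+20, 6+6) = Gamma(51, 12).
Posterior variance = α'/β'² = 51/144 = 17/48.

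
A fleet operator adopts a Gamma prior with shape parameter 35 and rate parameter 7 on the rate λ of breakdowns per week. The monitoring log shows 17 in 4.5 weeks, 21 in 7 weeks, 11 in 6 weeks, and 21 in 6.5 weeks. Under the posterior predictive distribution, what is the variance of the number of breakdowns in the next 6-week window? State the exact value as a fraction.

Total count: 17 + 21 + 11 + 21 = 70.
Total exposure: 4.5 + 7 + 6 + 6.5 = 24 weeks.
Conjugate update: add total count to the shape and total exposure to the rate, giving Gamma(105, 31).
The posterior predictive for a window of length T is Negative Binomial with variance T·α'·(β'+T)/β'² = 6·105·37/961 = 23310/961.

23310/961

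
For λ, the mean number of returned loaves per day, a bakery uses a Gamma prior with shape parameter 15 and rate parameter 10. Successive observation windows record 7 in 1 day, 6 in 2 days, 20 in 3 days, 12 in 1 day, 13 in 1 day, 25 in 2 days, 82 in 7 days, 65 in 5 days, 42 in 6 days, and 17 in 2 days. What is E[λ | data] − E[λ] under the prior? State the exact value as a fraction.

Total count: 7 + 6 + 20 + 12 + 13 + 25 + 82 + 65 + 42 + 17 = 289.
Total exposure: 1 + 2 + 3 + 1 + 1 + 2 + 7 + 5 + 6 + 2 = 30 days.
By Gamma–Poisson conjugacy, the posterior is Gamma(α + Σx, β + Σt) = Gamma(15 + 289, 10 + 30) = Gamma(304, 40).
Posterior mean = 304/40 = 38/5; prior mean = 15/10 = 3/2. Difference = 38/5 − 3/2 = 61/10.

61/10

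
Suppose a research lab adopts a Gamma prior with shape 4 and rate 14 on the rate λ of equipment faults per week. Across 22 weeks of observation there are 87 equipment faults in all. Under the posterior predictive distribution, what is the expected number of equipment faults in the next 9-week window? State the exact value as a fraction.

Total count 87 over total exposure 22 weeks.
The Gamma prior is conjugate for the Poisson rate, so λ | data ~ Gamma(4+87, 14+22) = Gamma(91, 36).
Predictive mean over a 9-week window = T·E[λ|data] = 9·91/36 = 91/4.

91/4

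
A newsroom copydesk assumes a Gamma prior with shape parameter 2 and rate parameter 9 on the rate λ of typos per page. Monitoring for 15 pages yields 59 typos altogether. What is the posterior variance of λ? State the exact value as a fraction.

Total count 59 over total exposure 15 pages.
Gamma(α, β) with Poisson data over total exposure Σt gives posterior Gamma(α+Σx, β+Σt) = Gamma(61, 24).
Posterior variance = α'/β'² = 61/576.

61/576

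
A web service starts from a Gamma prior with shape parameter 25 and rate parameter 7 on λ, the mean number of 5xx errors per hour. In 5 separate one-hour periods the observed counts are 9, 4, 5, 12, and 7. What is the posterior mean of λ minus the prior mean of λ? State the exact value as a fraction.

Total count: 9 + 4 + 5 + 12 + 7 = 37.
Total exposure: 5 hours.
The Gamma prior is conjugate for the Poisson rate, so λ | data ~ Gamma(25+37, 7+5) = Gamma(62, 12).
Posterior mean = 62/12 = 31/6; prior mean = 25/7 = 25/7. Difference = 31/6 − 25/7 = 67/42.

67/42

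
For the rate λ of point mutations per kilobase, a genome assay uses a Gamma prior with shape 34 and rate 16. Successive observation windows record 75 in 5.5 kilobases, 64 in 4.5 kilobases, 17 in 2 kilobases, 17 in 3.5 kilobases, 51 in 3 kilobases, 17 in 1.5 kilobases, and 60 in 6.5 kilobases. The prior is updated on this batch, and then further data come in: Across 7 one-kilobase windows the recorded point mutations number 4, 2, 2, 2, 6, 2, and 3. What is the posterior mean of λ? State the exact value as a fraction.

Total count: 75 + 64 + 17 + 17 + 51 + 17 + 60 = 301.
Total exposure: 5.5 + 4.5 + 2 + 3.5 + 3 + 1.5 + 6.5 = 26.5 kilobases.
After the first batch: Gamma(34 + 301, 16 + 26.5) = Gamma(335, 85/2).
Total count: 4 + 2 + 2 + 2 + 6 + 2 + 3 = 21.
Total exposure: 7 kilobases.
After the second batch: Gamma(335 + 21, 85/2 + 7) = Gamma(356, 99/2).
Posterior mean = α'/β' = 356/(99/2) = 712/99.

712/99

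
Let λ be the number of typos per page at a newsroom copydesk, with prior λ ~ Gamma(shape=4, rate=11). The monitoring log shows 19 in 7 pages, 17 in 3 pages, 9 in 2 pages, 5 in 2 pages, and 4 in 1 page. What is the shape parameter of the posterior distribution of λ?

Total count: 19 + 17 + 9 + 5 + 4 = 54.
Total exposure: 7 + 3 + 2 + 2 + 1 = 15 pages.
Conjugate update: add total count to the shape and total exposure to the rate, giving Gamma(58, 26).

58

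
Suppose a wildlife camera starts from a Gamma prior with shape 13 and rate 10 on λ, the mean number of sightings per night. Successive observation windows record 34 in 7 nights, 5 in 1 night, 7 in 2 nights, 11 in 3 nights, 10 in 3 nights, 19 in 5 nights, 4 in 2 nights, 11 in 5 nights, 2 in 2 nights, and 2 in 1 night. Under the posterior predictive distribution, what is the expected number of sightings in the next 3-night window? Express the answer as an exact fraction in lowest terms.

Total count: 34 + 5 + 7 + 11 + 10 + 19 + 4 + 11 + 2 + 2 = 105.
Total exposure: 7 + 1 + 2 + 3 + 3 + 5 + 2 + 5 + 2 + 1 = 31 nights.
The Gamma prior is conjugate for the Poisson rate, so λ | data ~ Gamma(13+105, 10+31) = Gamma(118, 41).
Predictive mean over a 3-night window = T·E[λ|data] = 3·118/41 = 354/41.

354/41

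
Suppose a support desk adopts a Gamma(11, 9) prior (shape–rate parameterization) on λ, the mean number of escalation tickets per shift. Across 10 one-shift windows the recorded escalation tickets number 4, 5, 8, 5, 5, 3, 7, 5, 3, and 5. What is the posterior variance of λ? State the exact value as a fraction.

Total count: 4 + 5 + 8 + 5 + 5 + 3 + 7 + 5 + 3 + 5 = 50.
Total exposure: 10 shifts.
By Gamma–Poisson conjugacy, the posterior is Gamma(α + Σx, β + Σt) = Gamma(11 + 50, 9 + 10) = Gamma(61, 19).
Posterior variance = α'/β'² = 61/361.

61/361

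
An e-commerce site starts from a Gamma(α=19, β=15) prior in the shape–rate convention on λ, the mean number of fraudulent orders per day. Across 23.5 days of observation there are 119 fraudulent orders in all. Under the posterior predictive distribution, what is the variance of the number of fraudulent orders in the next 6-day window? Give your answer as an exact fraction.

147384/5929

Total count 119 over total exposure 23.5 days.
Posterior: α' = 19 + 119 = 138, β' = 15 + 23.5 = 77/2.
The posterior predictive for a window of length T is Negative Binomial with variance T·α'·(β'+T)/β'² = 6·138·(89/2)/(5929/4) = 147384/5929.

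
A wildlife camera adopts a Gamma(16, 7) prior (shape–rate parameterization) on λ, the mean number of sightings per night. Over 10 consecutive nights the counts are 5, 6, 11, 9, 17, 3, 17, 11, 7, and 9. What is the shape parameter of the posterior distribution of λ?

Total count: 5 + 6 + 11 + 9 + 17 + 3 + 17 + 11 + 7 + 9 = 95.
Total exposure: 10 nights.
Gamma(α, β) with Poisson data over total exposure Σt gives posterior Gamma(α+Σx, β+Σt) = Gamma(111, 17).

111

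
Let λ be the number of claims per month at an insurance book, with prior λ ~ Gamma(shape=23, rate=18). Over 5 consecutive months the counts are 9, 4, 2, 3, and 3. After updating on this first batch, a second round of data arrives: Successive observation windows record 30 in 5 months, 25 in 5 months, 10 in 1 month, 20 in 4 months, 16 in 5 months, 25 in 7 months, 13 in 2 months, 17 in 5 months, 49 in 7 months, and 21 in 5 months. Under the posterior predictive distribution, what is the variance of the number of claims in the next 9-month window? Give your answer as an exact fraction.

21060/529

Total count: 9 + 4 + 2 + 3 + 3 = 21.
Total exposure: 5 months.
After the first batch: Gamma(23 + 21, 18 + 5) = Gamma(44, 23).
Total count: 30 + 25 + 10 + 20 + 16 + 25 + 13 + 17 + 49 + 21 = 226.
Total exposure: 5 + 5 + 1 + 4 + 5 + 7 + 2 + 5 + 7 + 5 = 46 months.
After the second batch: Gamma(44 + 226, 23 + 46) = Gamma(270, 69).
The posterior predictive for a window of length T is Negative Binomial with variance T·α'·(β'+T)/β'² = 9·270·78/4761 = 21060/529.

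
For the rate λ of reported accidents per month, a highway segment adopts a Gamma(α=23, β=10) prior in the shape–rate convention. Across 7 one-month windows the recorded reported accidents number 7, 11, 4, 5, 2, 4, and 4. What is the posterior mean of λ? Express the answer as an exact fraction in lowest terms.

Total count: 7 + 11 + 4 + 5 + 2 + 4 + 4 = 37.
Total exposure: 7 months.
The Gamma prior is conjugate for the Poisson rate, so λ | data ~ Gamma(23+37, 10+7) = Gamma(60, 17).
Posterior mean = α'/β' = 60/17.

60/17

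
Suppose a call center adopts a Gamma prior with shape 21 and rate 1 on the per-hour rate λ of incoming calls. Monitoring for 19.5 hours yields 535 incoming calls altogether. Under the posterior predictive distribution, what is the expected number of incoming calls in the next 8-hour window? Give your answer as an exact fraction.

8896/41

Total count 535 over total exposure 19.5 hours.
By Gamma–Poisson conjugacy, the posterior is Gamma(α + Σx, β + Σt) = Gamma(21 + 535, 1 + 19.5) = Gamma(556, 41/2).
Predictive mean over an 8-hour window = T·E[λ|data] = 8·556/(41/2) = 8896/41.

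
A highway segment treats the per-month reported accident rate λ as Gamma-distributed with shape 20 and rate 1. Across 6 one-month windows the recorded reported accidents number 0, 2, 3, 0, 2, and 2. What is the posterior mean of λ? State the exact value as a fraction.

29/7

Total count: 0 + 2 + 3 + 0 + 2 + 2 = 9.
Total exposure: 6 months.
Gamma(α, β) with Poisson data over total exposure Σt gives posterior Gamma(α+Σx, β+Σt) = Gamma(29, 7).
Posterior mean = α'/β' = 29/7.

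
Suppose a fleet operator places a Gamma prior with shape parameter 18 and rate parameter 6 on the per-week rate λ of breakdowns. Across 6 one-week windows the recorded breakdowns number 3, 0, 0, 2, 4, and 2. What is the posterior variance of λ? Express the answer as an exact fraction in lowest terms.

Total count: 3 + 0 + 0 + 2 + 4 + 2 = 11.
Total exposure: 6 weeks.
Gamma(α, β) with Poisson data over total exposure Σt gives posterior Gamma(α+Σx, β+Σt) = Gamma(29, 12).
Posterior variance = α'/β'² = 29/144.

29/144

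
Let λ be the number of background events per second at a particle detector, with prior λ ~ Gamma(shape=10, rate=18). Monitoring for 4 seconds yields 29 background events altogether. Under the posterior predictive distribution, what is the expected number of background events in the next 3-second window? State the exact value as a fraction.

Total count 29 over total exposure 4 seconds.
By Gamma–Poisson conjugacy, the posterior is Gamma(α + Σx, β + Σt) = Gamma(10 + 29, 18 + 4) = Gamma(39, 22).
Predictive mean over a 3-second window = T·E[λ|data] = 3·39/22 = 117/22.

117/22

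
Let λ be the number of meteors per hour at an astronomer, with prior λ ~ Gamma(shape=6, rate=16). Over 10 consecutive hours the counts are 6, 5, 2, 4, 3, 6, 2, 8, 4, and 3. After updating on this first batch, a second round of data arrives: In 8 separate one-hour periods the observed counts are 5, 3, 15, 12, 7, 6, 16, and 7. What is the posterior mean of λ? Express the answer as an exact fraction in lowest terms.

60/17

Total count: 6 + 5 + 2 + 4 + 3 + 6 + 2 + 8 + 4 + 3 = 43.
Total exposure: 10 hours.
After the first batch: Gamma(6 + 43, 16 + 10) = Gamma(49, 26).
Total count: 5 + 3 + 15 + 12 + 7 + 6 + 16 + 7 = 71.
Total exposure: 8 hours.
After the second batch: Gamma(49 + 71, 26 + 8) = Gamma(120, 34).
Posterior mean = α'/β' = 120/34 = 60/17.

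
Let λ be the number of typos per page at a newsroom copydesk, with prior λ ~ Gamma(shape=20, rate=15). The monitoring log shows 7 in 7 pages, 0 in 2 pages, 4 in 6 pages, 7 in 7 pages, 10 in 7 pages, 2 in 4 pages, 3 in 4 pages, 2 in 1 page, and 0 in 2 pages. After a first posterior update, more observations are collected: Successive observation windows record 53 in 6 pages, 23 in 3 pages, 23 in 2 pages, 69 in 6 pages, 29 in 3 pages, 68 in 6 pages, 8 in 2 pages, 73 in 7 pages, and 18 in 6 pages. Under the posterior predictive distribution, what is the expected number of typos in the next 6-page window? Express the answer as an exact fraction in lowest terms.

419/16

Total count: 7 + 0 + 4 + 7 + 10 + 2 + 3 + 2 + 0 = 35.
Total exposure: 7 + 2 + 6 + 7 + 7 + 4 + 4 + 1 + 2 = 40 pages.
After the first batch: Gamma(20 + 35, 15 + 40) = Gamma(55, 55).
Total count: 53 + 23 + 23 + 69 + 29 + 68 + 8 + 73 + 18 = 364.
Total exposure: 6 + 3 + 2 + 6 + 3 + 6 + 2 + 7 + 6 = 41 pages.
After the second batch: Gamma(55 + 364, 55 + 41) = Gamma(419, 96).
Predictive mean over a 6-page window = T·E[λ|data] = 6·419/96 = 419/16.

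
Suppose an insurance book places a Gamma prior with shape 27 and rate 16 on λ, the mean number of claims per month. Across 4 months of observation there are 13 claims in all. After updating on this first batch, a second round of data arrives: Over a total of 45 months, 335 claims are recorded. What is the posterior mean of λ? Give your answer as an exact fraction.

Total count 13 over total exposure 4 months.
After the first batch: Gamma(27 + 13, 16 + 4) = Gamma(40, 20).
Total count 335 over total exposure 45 months.
After the second batch: Gamma(40 + 335, 20 + 45) = Gamma(375, 65).
Posterior mean = α'/β' = 375/65 = 75/13.

75/13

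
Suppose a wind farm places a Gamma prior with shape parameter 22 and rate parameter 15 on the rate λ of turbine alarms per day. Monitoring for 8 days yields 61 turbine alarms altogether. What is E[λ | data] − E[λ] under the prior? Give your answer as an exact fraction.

739/345

Total count 61 over total exposure 8 days.
Posterior: α' = 22 + 61 = 83, β' = 15 + 8 = 23.
Posterior mean = 83/23 = 83/23; prior mean = 22/15 = 22/15. Difference = 83/23 − 22/15 = 739/345.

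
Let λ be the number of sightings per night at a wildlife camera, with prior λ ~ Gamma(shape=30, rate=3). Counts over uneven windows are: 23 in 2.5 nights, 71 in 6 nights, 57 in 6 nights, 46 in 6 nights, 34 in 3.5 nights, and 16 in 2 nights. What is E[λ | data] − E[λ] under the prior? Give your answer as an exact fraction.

Total count: 23 + 71 + 57 + 46 + 34 + 16 = 247.
Total exposure: 2.5 + 6 + 6 + 6 + 3.5 + 2 = 26 nights.
By Gamma–Poisson conjugacy, the posterior is Gamma(α + Σx, β + Σt) = Gamma(30 + 247, 3 + 26) = Gamma(277, 29).
Posterior mean = 277/29 = 277/29; prior mean = 30/3 = 10. Difference = 277/29 − 10 = -13/29.

-13/29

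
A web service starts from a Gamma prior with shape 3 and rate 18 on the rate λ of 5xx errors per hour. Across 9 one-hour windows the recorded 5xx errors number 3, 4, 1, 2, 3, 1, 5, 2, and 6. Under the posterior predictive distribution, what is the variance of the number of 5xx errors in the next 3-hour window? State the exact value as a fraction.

100/27

Total count: 3 + 4 + 1 + 2 + 3 + 1 + 5 + 2 + 6 = 27.
Total exposure: 9 hours.
Conjugate update: add total count to the shape and total exposure to the rate, giving Gamma(30, 27).
The posterior predictive for a window of length T is Negative Binomial with variance T·α'·(β'+T)/β'² = 3·30·30/729 = 100/27.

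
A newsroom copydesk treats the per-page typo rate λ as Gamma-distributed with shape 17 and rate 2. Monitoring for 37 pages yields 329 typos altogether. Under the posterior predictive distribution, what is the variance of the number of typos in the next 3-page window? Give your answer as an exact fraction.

4844/169

Total count 329 over total exposure 37 pages.
Gamma(α, β) with Poisson data over total exposure Σt gives posterior Gamma(α+Σx, β+Σt) = Gamma(346, 39).
The posterior predictive for a window of length T is Negative Binomial with variance T·α'·(β'+T)/β'² = 3·346·42/1521 = 4844/169.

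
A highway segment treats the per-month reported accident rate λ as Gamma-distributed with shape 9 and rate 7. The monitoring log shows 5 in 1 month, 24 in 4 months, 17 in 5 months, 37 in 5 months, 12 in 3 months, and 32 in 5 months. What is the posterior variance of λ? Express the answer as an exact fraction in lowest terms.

Total count: 5 + 24 + 17 + 37 + 12 + 32 = 127.
Total exposure: 1 + 4 + 5 + 5 + 3 + 5 = 23 months.
By Gamma–Poisson conjugacy, the posterior is Gamma(α + Σx, β + Σt) = Gamma(9 + 127, 7 + 23) = Gamma(136, 30).
Posterior variance = α'/β'² = 136/900 = 34/225.

34/225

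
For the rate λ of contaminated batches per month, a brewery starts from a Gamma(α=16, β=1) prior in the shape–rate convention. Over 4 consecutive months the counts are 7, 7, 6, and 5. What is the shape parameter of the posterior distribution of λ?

Total count: 7 + 7 + 6 + 5 = 25.
Total exposure: 4 months.
The Gamma prior is conjugate for the Poisson rate, so λ | data ~ Gamma(16+25, 1+4) = Gamma(41, 5).

41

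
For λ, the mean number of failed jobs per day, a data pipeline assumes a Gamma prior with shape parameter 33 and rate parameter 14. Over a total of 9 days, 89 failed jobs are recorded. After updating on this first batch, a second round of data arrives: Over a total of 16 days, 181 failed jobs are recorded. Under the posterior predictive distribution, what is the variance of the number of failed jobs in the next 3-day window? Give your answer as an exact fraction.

Total count 89 over total exposure 9 days.
After the first batch: Gamma(33 + 89, 14 + 9) = Gamma(122, 23).
Total count 181 over total exposure 16 days.
After the second batch: Gamma(122 + 181, 23 + 16) = Gamma(303, 39).
The posterior predictive for a window of length T is Negative Binomial with variance T·α'·(β'+T)/β'² = 3·303·42/1521 = 4242/169.

4242/169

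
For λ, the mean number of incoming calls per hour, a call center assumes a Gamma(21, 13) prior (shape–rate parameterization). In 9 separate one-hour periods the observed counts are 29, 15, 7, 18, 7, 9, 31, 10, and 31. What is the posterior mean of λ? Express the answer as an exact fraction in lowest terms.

Total count: 29 + 15 + 7 + 18 + 7 + 9 + 31 + 10 + 31 = 157.
Total exposure: 9 hours.
Gamma(α, β) with Poisson data over total exposure Σt gives posterior Gamma(α+Σx, β+Σt) = Gamma(178, 22).
Posterior mean = α'/β' = 178/22 = 89/11.

89/11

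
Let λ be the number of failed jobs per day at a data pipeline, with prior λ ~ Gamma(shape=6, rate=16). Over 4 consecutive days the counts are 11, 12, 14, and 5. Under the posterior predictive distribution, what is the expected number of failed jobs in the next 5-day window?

12

Total count: 11 + 12 + 14 + 5 = 42.
Total exposure: 4 days.
Posterior: α' = 6 + 42 = 48, β' = 16 + 4 = 20.
Predictive mean over a 5-day window = T·E[λ|data] = 5·48/20 = 12.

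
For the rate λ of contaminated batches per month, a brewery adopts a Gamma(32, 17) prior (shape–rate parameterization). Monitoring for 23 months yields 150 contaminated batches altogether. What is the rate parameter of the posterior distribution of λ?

Total count 150 over total exposure 23 months.
Gamma(α, β) with Poisson data over total exposure Σt gives posterior Gamma(α+Σx, β+Σt) = Gamma(182, 40).

40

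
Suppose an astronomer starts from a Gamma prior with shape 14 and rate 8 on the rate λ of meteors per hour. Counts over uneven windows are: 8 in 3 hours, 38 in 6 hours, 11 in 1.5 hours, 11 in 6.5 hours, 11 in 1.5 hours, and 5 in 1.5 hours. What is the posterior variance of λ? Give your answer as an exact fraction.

Total count: 8 + 38 + 11 + 11 + 11 + 5 = 84.
Total exposure: 3 + 6 + 1.5 + 6.5 + 1.5 + 1.5 = 20 hours.
Conjugate update: add total count to the shape and total exposure to the rate, giving Gamma(98, 28).
Posterior variance = α'/β'² = 98/784 = 1/8.

1/8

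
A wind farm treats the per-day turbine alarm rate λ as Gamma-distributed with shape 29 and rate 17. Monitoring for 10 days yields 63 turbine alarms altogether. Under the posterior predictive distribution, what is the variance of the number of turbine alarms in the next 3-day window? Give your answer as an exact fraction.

Total count 63 over total exposure 10 days.
By Gamma–Poisson conjugacy, the posterior is Gamma(α + Σx, β + Σt) = Gamma(29 + 63, 17 + 10) = Gamma(92, 27).
The posterior predictive for a window of length T is Negative Binomial with variance T·α'·(β'+T)/β'² = 3·92·30/729 = 920/81.

920/81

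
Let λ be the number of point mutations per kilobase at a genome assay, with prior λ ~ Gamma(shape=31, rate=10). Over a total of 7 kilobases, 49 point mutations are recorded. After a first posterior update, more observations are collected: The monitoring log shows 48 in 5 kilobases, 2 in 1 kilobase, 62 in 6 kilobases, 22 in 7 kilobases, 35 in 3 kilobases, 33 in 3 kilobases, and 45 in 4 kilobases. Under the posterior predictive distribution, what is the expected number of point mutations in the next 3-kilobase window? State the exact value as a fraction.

Total count 49 over total exposure 7 kilobases.
After the first batch: Gamma(31 + 49, 10 + 7) = Gamma(80, 17).
Total count: 48 + 2 + 62 + 22 + 35 + 33 + 45 = 247.
Total exposure: 5 + 1 + 6 + 7 + 3 + 3 + 4 = 29 kilobases.
After the second batch: Gamma(80 + 247, 17 + 29) = Gamma(327, 46).
Predictive mean over a 3-kilobase window = T·E[λ|data] = 3·327/46 = 981/46.

981/46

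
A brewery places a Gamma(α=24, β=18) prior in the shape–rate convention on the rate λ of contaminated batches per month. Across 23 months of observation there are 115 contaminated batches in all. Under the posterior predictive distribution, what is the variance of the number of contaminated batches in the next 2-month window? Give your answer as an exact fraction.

Total count 115 over total exposure 23 months.
Posterior: α' = 24 + 115 = 139, β' = 18 + 23 = 41.
The posterior predictive for a window of length T is Negative Binomial with variance T·α'·(β'+T)/β'² = 2·139·43/1681 = 11954/1681.

11954/1681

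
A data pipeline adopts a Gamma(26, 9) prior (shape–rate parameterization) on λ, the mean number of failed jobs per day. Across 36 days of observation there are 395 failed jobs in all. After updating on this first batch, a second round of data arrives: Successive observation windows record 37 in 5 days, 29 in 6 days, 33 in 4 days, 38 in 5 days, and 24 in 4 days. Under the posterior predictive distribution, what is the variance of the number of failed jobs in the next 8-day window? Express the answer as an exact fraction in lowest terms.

119504/1587

Total count 395 over total exposure 36 days.
After the first batch: Gamma(26 + 395, 9 + 36) = Gamma(421, 45).
Total count: 37 + 29 + 33 + 38 + 24 = 161.
Total exposure: 5 + 6 + 4 + 5 + 4 = 24 days.
After the second batch: Gamma(421 + 161, 45 + 24) = Gamma(582, 69).
The posterior predictive for a window of length T is Negative Binomial with variance T·α'·(β'+T)/β'² = 8·582·77/4761 = 119504/1587.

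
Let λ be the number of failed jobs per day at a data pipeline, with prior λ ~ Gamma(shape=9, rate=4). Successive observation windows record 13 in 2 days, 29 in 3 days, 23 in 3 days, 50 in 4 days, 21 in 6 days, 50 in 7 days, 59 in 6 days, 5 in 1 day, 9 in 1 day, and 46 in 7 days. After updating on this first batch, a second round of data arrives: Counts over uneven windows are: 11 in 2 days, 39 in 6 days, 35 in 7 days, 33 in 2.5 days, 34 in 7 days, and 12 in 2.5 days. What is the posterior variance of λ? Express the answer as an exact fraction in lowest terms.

478/5041

Total count: 13 + 29 + 23 + 50 + 21 + 50 + 59 + 5 + 9 + 46 = 305.
Total exposure: 2 + 3 + 3 + 4 + 6 + 7 + 6 + 1 + 1 + 7 = 40 days.
After the first batch: Gamma(9 + 305, 4 + 40) = Gamma(314, 44).
Total count: 11 + 39 + 35 + 33 + 34 + 12 = 164.
Total exposure: 2 + 6 + 7 + 2.5 + 7 + 2.5 = 27 days.
After the second batch: Gamma(314 + 164, 44 + 27) = Gamma(478, 71).
Posterior variance = α'/β'² = 478/5041.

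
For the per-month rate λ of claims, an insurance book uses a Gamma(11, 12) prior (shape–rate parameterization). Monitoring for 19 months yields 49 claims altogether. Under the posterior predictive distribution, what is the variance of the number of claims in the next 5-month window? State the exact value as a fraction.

Total count 49 over total exposure 19 months.
Gamma(α, β) with Poisson data over total exposure Σt gives posterior Gamma(α+Σx, β+Σt) = Gamma(60, 31).
The posterior predictive for a window of length T is Negative Binomial with variance T·α'·(β'+T)/β'² = 5·60·36/961 = 10800/961.

10800/961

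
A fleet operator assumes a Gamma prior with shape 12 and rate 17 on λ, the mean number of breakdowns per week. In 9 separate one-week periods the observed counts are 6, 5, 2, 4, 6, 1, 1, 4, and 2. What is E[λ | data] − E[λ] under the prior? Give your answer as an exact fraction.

419/442

Total count: 6 + 5 + 2 + 4 + 6 + 1 + 1 + 4 + 2 = 31.
Total exposure: 9 weeks.
The Gamma prior is conjugate for the Poisson rate, so λ | data ~ Gamma(12+31, 17+9) = Gamma(43, 26).
Posterior mean = 43/26 = 43/26; prior mean = 12/17 = 12/17. Difference = 43/26 − 12/17 = 419/442.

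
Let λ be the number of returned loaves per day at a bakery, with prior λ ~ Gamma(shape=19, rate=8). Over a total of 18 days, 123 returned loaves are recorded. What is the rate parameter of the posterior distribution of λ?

Total count 123 over total exposure 18 days.
The Gamma prior is conjugate for the Poisson rate, so λ | data ~ Gamma(19+123, 8+18) = Gamma(142, 26).

26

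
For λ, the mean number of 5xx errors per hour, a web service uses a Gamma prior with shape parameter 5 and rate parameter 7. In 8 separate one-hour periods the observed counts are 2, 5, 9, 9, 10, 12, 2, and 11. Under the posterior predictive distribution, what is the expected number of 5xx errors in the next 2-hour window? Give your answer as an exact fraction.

26/3

Total count: 2 + 5 + 9 + 9 + 10 + 12 + 2 + 11 = 60.
Total exposure: 8 hours.
Gamma(α, β) with Poisson data over total exposure Σt gives posterior Gamma(α+Σx, β+Σt) = Gamma(65, 15).
Predictive mean over a 2-hour window = T·E[λ|data] = 2·65/15 = 26/3.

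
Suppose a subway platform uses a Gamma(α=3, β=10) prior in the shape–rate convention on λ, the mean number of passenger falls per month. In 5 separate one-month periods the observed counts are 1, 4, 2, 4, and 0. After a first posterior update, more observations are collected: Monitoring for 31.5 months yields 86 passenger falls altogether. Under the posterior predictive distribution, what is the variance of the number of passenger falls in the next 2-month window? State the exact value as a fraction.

38800/8649

Total count: 1 + 4 + 2 + 4 + 0 = 11.
Total exposure: 5 months.
After the first batch: Gamma(3 + 11, 10 + 5) = Gamma(14, 15).
Total count 86 over total exposure 31.5 months.
After the second batch: Gamma(14 + 86, 15 + 31.5) = Gamma(100, 93/2).
The posterior predictive for a window of length T is Negative Binomial with variance T·α'·(β'+T)/β'² = 2·100·(97/2)/(8649/4) = 38800/8649.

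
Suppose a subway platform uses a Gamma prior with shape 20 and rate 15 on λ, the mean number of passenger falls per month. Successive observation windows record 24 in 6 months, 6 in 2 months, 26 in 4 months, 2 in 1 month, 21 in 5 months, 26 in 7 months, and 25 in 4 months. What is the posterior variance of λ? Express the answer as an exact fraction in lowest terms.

Total count: 24 + 6 + 26 + 2 + 21 + 26 + 25 = 130.
Total exposure: 6 + 2 + 4 + 1 + 5 + 7 + 4 = 29 months.
Posterior: α' = 20 + 130 = 150, β' = 15 + 29 = 44.
Posterior variance = α'/β'² = 150/1936 = 75/968.

75/968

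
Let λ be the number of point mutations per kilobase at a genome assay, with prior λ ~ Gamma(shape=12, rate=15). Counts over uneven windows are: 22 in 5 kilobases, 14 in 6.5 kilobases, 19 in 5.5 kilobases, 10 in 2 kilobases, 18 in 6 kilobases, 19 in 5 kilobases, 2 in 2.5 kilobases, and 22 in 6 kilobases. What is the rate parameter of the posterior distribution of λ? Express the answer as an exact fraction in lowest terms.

107/2

Total count: 22 + 14 + 19 + 10 + 18 + 19 + 2 + 22 = 126.
Total exposure: 5 + 6.5 + 5.5 + 2 + 6 + 5 + 2.5 + 6 = 38.5 kilobases.
Gamma(α, β) with Poisson data over total exposure Σt gives posterior Gamma(α+Σx, β+Σt) = Gamma(138, 107/2).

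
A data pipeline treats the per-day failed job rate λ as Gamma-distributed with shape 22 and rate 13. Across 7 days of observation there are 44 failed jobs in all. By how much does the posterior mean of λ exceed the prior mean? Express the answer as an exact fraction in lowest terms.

Total count 44 over total exposure 7 days.
By Gamma–Poisson conjugacy, the posterior is Gamma(α + Σx, β + Σt) = Gamma(22 + 44, 13 + 7) = Gamma(66, 20).
Posterior mean = 66/20 = 33/10; prior mean = 22/13 = 22/13. Difference = 33/10 − 22/13 = 209/130.

209/130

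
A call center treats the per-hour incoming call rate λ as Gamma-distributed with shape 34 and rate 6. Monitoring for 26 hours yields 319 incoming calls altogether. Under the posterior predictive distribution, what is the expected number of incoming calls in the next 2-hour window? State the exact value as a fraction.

353/16

Total count 319 over total exposure 26 hours.
By Gamma–Poisson conjugacy, the posterior is Gamma(α + Σx, β + Σt) = Gamma(34 + 319, 6 + 26) = Gamma(353, 32).
Predictive mean over a 2-hour window = T·E[λ|data] = 2·353/32 = 353/16.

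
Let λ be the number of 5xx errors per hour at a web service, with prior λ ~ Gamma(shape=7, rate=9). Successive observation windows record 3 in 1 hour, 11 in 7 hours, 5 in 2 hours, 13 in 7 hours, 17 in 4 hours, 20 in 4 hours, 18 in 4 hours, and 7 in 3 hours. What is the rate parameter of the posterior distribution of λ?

Total count: 3 + 11 + 5 + 13 + 17 + 20 + 18 + 7 = 94.
Total exposure: 1 + 7 + 2 + 7 + 4 + 4 + 4 + 3 = 32 hours.
Posterior: α' = 7 + 94 = 101, β' = 9 + 32 = 41.

41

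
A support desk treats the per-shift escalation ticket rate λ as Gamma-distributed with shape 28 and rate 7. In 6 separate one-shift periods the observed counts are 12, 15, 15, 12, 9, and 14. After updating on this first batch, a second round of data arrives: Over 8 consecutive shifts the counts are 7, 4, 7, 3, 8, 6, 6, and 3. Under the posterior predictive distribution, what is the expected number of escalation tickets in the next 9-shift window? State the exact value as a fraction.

Total count: 12 + 15 + 15 + 12 + 9 + 14 = 77.
Total exposure: 6 shifts.
After the first batch: Gamma(28 + 77, 7 + 6) = Gamma(105, 13).
Total count: 7 + 4 + 7 + 3 + 8 + 6 + 6 + 3 = 44.
Total exposure: 8 shifts.
After the second batch: Gamma(105 + 44, 13 + 8) = Gamma(149, 21).
Predictive mean over a 9-shift window = T·E[λ|data] = 9·149/21 = 447/7.

447/7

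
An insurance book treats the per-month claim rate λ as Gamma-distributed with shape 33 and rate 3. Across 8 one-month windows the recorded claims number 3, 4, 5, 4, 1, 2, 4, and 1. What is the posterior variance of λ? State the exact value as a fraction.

Total count: 3 + 4 + 5 + 4 + 1 + 2 + 4 + 1 = 24.
Total exposure: 8 months.
Posterior: α' = 33 + 24 = 57, β' = 3 + 8 = 11.
Posterior variance = α'/β'² = 57/121.

57/121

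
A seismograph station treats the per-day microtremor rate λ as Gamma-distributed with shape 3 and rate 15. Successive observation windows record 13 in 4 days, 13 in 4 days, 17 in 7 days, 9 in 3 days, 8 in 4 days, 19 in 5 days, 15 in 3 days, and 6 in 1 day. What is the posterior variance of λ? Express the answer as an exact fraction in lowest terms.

103/2116

Total count: 13 + 13 + 17 + 9 + 8 + 19 + 15 + 6 = 100.
Total exposure: 4 + 4 + 7 + 3 + 4 + 5 + 3 + 1 = 31 days.
Conjugate update: add total count to the shape and total exposure to the rate, giving Gamma(103, 46).
Posterior variance = α'/β'² = 103/2116.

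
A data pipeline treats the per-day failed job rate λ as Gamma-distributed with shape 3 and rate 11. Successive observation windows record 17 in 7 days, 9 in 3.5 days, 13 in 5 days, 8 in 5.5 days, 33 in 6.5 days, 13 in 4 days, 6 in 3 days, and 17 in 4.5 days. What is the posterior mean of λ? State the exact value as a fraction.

119/50

Total count: 17 + 9 + 13 + 8 + 33 + 13 + 6 + 17 = 116.
Total exposure: 7 + 3.5 + 5 + 5.5 + 6.5 + 4 + 3 + 4.5 = 39 days.
Posterior: α' = 3 + 116 = 119, β' = 11 + 39 = 50.
Posterior mean = α'/β' = 119/50.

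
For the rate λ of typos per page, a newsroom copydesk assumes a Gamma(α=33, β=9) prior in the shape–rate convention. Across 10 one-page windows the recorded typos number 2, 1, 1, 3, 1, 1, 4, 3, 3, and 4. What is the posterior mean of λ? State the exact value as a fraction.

Total count: 2 + 1 + 1 + 3 + 1 + 1 + 4 + 3 + 3 + 4 = 23.
Total exposure: 10 pages.
The Gamma prior is conjugate for the Poisson rate, so λ | data ~ Gamma(33+23, 9+10) = Gamma(56, 19).
Posterior mean = α'/β' = 56/19.

56/19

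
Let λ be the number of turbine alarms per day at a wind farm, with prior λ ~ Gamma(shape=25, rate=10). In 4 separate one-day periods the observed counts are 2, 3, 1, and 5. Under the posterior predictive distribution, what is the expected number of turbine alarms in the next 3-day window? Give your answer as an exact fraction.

54/7

Total count: 2 + 3 + 1 + 5 = 11.
Total exposure: 4 days.
By Gamma–Poisson conjugacy, the posterior is Gamma(α + Σx, β + Σt) = Gamma(25 + 11, 10 + 4) = Gamma(36, 14).
Predictive mean over a 3-day window = T·E[λ|data] = 3·36/14 = 54/7.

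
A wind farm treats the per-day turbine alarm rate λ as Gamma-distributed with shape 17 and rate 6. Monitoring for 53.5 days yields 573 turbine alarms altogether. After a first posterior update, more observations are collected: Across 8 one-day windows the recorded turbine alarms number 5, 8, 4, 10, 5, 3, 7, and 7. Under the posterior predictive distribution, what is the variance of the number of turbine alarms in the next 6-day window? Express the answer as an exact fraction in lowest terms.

Total count 573 over total exposure 53.5 days.
After the first batch: Gamma(17 + 573, 6 + 53.5) = Gamma(590, 119/2).
Total count: 5 + 8 + 4 + 10 + 5 + 3 + 7 + 7 = 49.
Total exposure: 8 days.
After the second batch: Gamma(590 + 49, 119/2 + 8) = Gamma(639, 135/2).
The posterior predictive for a window of length T is Negative Binomial with variance T·α'·(β'+T)/β'² = 6·639·(147/2)/(18225/4) = 13916/225.

13916/225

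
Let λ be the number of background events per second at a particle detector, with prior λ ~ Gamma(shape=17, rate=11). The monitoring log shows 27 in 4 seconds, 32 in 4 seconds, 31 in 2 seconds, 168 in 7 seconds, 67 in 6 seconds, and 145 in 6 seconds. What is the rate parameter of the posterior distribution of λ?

40

Total count: 27 + 32 + 31 + 168 + 67 + 145 = 470.
Total exposure: 4 + 4 + 2 + 7 + 6 + 6 = 29 seconds.
By Gamma–Poisson conjugacy, the posterior is Gamma(α + Σx, β + Σt) = Gamma(17 + 470, 11 + 29) = Gamma(487, 40).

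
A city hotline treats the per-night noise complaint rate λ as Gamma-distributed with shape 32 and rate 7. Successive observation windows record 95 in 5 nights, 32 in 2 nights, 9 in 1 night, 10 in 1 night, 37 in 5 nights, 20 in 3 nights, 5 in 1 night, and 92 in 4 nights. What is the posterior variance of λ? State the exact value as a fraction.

332/841

Total count: 95 + 32 + 9 + 10 + 37 + 20 + 5 + 92 = 300.
Total exposure: 5 + 2 + 1 + 1 + 5 + 3 + 1 + 4 = 22 nights.
Conjugate update: add total count to the shape and total exposure to the rate, giving Gamma(332, 29).
Posterior variance = α'/β'² = 332/841.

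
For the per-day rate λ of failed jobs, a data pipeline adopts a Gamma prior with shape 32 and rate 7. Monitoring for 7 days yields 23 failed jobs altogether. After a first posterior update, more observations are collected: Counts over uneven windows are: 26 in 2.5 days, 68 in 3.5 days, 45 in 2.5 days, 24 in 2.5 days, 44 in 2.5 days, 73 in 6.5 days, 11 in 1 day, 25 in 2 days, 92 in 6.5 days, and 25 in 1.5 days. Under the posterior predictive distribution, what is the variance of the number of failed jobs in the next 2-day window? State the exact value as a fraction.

Total count 23 over total exposure 7 days.
After the first batch: Gamma(32 + 23, 7 + 7) = Gamma(55, 14).
Total count: 26 + 68 + 45 + 24 + 44 + 73 + 11 + 25 + 92 + 25 = 433.
Total exposure: 2.5 + 3.5 + 2.5 + 2.5 + 2.5 + 6.5 + 1 + 2 + 6.5 + 1.5 = 31 days.
After the second batch: Gamma(55 + 433, 14 + 31) = Gamma(488, 45).
The posterior predictive for a window of length T is Negative Binomial with variance T·α'·(β'+T)/β'² = 2·488·47/2025 = 45872/2025.

45872/2025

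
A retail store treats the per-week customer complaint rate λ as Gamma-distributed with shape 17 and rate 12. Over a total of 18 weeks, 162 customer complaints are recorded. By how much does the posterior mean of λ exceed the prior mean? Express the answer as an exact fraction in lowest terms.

91/20

Total count 162 over total exposure 18 weeks.
By Gamma–Poisson conjugacy, the posterior is Gamma(α + Σx, β + Σt) = Gamma(17 + 162, 12 + 18) = Gamma(179, 30).
Posterior mean = 179/30 = 179/30; prior mean = 17/12 = 17/12. Difference = 179/30 − 17/12 = 91/20.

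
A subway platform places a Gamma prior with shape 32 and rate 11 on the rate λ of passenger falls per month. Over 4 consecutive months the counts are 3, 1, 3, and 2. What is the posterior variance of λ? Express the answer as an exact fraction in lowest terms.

41/225

Total count: 3 + 1 + 3 + 2 = 9.
Total exposure: 4 months.
Gamma(α, β) with Poisson data over total exposure Σt gives posterior Gamma(α+Σx, β+Σt) = Gamma(41, 15).
Posterior variance = α'/β'² = 41/225.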